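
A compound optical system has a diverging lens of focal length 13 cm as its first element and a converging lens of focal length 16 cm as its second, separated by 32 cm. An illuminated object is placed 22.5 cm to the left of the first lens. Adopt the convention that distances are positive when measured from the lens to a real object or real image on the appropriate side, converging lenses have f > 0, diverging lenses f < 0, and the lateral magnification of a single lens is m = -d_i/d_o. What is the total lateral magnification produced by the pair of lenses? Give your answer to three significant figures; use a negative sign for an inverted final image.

First lens: d_i1 = 1/(1/(-13) - 1/22.5) = -8.239 cm.
m_1 = -(-8.239)/22.5 = 0.3662.
With d_i1 < 0 the first image is virtual and lies on the object side; the object distance for lens 2 is d_o2 = 32 - (-8.239) = 40.239 cm.
Second lens: d_i2 = 1/(1/16 - 1/(40.239)) = 26.561 cm.
m_2 = -(26.561)/(40.239) = -0.6601.
The system's lateral magnification is m_1 m_2 = (0.3662)(-0.6601) = -0.2417.

-0.242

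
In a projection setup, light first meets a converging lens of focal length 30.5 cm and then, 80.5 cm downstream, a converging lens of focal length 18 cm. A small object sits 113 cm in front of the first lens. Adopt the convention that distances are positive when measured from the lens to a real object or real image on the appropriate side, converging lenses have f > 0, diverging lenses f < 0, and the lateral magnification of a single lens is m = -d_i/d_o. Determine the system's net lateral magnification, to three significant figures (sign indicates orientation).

Applying the thin-lens equation to the first lens, 1/30.5 = 1/113 + 1/d_i1, which gives d_i1 = 41.776 cm.
Its lateral magnification is m_1 = -d_i1/d_o1 = -(41.776)/113 = -0.3697.
Object distance for lens 2: d_o2 = 80.5 - 41.776 = 38.724 cm.
Applying the thin-lens equation again with f_2 = 18 cm and d_o2 = 38.724 cm gives d_i2 = 33.634 cm.
m_2 = -(33.634)/(38.724) = -0.8685.
The system's lateral magnification is m_1 m_2 = (-0.3697)(-0.8685) = 0.3211.

0.321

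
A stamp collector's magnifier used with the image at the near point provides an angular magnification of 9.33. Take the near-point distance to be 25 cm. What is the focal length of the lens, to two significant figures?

For the image at the near point, M = 1 + D/f.
f = D/(M - 1) = 25/(9.33 - 1) = 3.001 cm.

3.0 cm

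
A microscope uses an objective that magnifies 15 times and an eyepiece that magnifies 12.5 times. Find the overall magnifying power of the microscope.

187.5

The overall magnification of a compound microscope is the product of the objective and eyepiece magnifications:
M = M_obj x M_eye = 15 x 12.5 = 187.5.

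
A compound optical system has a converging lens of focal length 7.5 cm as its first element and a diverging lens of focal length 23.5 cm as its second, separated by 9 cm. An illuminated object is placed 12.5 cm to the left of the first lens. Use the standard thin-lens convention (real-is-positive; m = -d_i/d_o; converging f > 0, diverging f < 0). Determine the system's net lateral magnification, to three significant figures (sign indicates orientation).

First lens: d_i1 = 1/(1/7.5 - 1/12.5) = 18.750 cm.
m_1 = -(18.750)/12.5 = -1.5000.
Since 18.750 cm > 9 cm, the first image lies past the second lens and serves as a virtual object: d_o2 = L - d_i1 = -9.750 cm.
Second lens: d_i2 = 1/(1/(-23.5) - 1/(-9.750)) = 16.664 cm.
m_2 = -(16.664)/(-9.750) = 1.7091.
Overall magnification: m = m_1 m_2 = -2.5636.

-2.56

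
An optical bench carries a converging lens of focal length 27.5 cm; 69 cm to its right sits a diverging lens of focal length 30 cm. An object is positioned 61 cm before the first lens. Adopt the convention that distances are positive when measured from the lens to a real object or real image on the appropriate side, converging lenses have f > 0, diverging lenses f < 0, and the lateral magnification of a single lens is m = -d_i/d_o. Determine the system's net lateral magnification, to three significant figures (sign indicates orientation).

-0.503

Applying the thin-lens equation to the first lens, 1/27.5 = 1/61 + 1/d_i1, which gives d_i1 = 50.075 cm.
Its lateral magnification is m_1 = -d_i1/d_o1 = -(50.075)/61 = -0.8209.
That image sits 18.925 cm in front of the second lens, so d_o2 = 18.925 cm.
Applying the thin-lens equation again with f_2 = -30 cm and d_o2 = 18.925 cm gives d_i2 = -11.605 cm.
m_2 = -(-11.605)/(18.925) = 0.6132.
The system's lateral magnification is m_1 m_2 = (-0.8209)(0.6132) = -0.5034.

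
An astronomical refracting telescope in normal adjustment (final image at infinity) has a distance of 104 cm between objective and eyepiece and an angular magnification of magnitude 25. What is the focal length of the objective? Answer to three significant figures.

In normal adjustment the tube length equals f_obj + f_eye and |M| = f_obj/f_eye.
So f_obj = 25 f_eye and 25 f_eye + f_eye = 104 cm, giving f_eye = 104/26 = 4.000 cm and f_obj = 100.000 cm.

100 cm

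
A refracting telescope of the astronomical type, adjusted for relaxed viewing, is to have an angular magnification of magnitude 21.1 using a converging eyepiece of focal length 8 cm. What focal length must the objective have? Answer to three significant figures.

|M| = f_obj/|f_eye|, so f_obj = |M| x |f_eye| = 21.1 x 8 = 168.800 cm.

169 cm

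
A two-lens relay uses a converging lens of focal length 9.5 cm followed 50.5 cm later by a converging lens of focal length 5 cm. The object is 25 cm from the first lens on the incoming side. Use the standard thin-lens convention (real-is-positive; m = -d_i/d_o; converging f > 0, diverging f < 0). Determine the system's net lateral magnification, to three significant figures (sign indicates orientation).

0.102

First lens: d_i1 = 1/(1/9.5 - 1/25) = 15.323 cm.
m_1 = -(15.323)/25 = -0.6129.
Object distance for lens 2: d_o2 = 50.5 - 15.323 = 35.177 cm.
Second lens: d_i2 = 1/(1/5 - 1/(35.177)) = 5.828 cm.
m_2 = -(5.828)/(35.177) = -0.1657.
Overall magnification: m = m_1 m_2 = 0.1015.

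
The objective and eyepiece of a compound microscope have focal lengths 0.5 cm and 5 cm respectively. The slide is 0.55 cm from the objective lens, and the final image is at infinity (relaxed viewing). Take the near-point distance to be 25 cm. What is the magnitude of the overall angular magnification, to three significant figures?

Objective: 1/d_i = 1/f_obj - 1/d_o = 1/0.5 - 1/0.55 = 0.18182 cm^-1, so d_i = 5.500 cm.
m_obj = -d_i/d_o = -5.500/0.55 = -10.000.
Eyepiece angular magnification (image at infinity): M_eye = D/f_e = 25/5 = 5.000.
Overall M = m_obj x M_eye = (-10.000)(5.000) = -50.00.
|M| = 50.00.

50.0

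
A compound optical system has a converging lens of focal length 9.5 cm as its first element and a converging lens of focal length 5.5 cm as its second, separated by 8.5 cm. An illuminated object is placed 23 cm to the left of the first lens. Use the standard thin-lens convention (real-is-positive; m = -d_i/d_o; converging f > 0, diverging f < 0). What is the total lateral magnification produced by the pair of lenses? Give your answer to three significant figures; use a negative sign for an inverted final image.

-0.294

Applying the thin-lens equation to the first lens, 1/9.5 = 1/23 + 1/d_i1, which gives d_i1 = 16.185 cm.
Its lateral magnification is m_1 = -d_i1/d_o1 = -(16.185)/23 = -0.7037.
Since 16.185 cm > 8.5 cm, the first image lies past the second lens and serves as a virtual object: d_o2 = L - d_i1 = -7.685 cm.
Applying the thin-lens equation again with f_2 = 5.5 cm and d_o2 = -7.685 cm gives d_i2 = 3.206 cm.
m_2 = -(3.206)/(-7.685) = 0.4171.
Total m = m_1 x m_2 = (-0.7037)(0.4171) = -0.2935.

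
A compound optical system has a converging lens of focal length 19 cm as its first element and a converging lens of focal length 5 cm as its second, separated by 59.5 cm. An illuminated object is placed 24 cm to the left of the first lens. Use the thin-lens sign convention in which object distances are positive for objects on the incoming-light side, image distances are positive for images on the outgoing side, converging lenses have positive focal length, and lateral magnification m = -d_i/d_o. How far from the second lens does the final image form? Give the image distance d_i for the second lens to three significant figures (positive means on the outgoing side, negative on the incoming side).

4.32 cm

Lens 1: 1/d_i1 = 1/f_1 - 1/d_o1 = 1/19 - 1/24 = 0.01096 cm^-1, so d_i1 = 91.200 cm.
This image would form 91.200 cm past lens 1, i.e. 31.700 cm beyond lens 2, so it is a virtual object for lens 2: d_o2 = 59.5 - 91.200 = -31.700 cm.
Lens 2: 1/d_i2 = 1/f_2 - 1/d_o2 = 1/5 - 1/(-31.700) = 0.23155 cm^-1, so d_i2 = 4.319 cm.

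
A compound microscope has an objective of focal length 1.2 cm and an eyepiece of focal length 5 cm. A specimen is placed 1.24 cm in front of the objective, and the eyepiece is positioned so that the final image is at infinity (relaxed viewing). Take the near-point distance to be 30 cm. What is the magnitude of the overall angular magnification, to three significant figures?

Objective: 1/d_i = 1/f_obj - 1/d_o = 1/1.2 - 1/1.24 = 0.02688 cm^-1, so d_i = 37.200 cm.
m_obj = -d_i/d_o = -37.200/1.24 = -30.000.
Eyepiece angular magnification (image at infinity): M_eye = D/f_e = 30/5 = 6.000.
Overall M = m_obj x M_eye = (-30.000)(6.000) = -180.00.
|M| = 180.00.

180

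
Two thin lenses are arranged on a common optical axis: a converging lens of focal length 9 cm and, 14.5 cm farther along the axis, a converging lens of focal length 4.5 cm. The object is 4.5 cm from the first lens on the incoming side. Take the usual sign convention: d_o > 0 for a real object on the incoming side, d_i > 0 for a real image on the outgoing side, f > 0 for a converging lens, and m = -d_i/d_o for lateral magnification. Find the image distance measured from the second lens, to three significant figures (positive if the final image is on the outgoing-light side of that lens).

Lens 1: 1/d_i1 = 1/f_1 - 1/d_o1 = 1/9 - 1/4.5 = -0.11111 cm^-1, so d_i1 = -9.000 cm.
The intermediate image is virtual, 9.000 cm to the left of lens 1, so d_o2 = L - d_i1 = 14.5 - (-9.000) = 23.500 cm.
Lens 2: 1/d_i2 = 1/f_2 - 1/d_o2 = 1/4.5 - 1/(23.500) = 0.17967 cm^-1, so d_i2 = 5.566 cm.

5.57 cm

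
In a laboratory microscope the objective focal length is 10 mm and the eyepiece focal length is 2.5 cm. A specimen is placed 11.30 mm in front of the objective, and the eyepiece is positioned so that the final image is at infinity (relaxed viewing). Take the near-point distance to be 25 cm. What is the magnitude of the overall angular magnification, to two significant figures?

77

Convert to cm: f_obj = 10 mm = 1 cm; d_o = 11.30 mm = 1.13 cm.
Objective: 1/d_i = 1/f_obj - 1/d_o = 1/1 - 1/1.13 = 0.11504 cm^-1, so d_i = 8.692 cm.
m_obj = -d_i/d_o = -8.692/1.13 = -7.692.
Eyepiece angular magnification (image at infinity): M_eye = D/f_e = 25/2.5 = 10.000.
Overall M = m_obj x M_eye = (-7.692)(10.000) = -76.92.
|M| = 76.92.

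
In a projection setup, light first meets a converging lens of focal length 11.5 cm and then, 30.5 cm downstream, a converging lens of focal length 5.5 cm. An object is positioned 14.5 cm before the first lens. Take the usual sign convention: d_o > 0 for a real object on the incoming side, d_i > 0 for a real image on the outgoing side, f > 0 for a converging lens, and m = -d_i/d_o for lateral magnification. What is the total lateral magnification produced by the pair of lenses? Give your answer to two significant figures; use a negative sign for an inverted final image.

-0.69

Applying the thin-lens equation to the first lens, 1/11.5 = 1/14.5 + 1/d_i1, which gives d_i1 = 55.583 cm.
Its lateral magnification is m_1 = -d_i1/d_o1 = -(55.583)/14.5 = -3.8333.
Since 55.583 cm > 30.5 cm, the first image lies past the second lens and serves as a virtual object: d_o2 = L - d_i1 = -25.083 cm.
Applying the thin-lens equation again with f_2 = 5.5 cm and d_o2 = -25.083 cm gives d_i2 = 4.511 cm.
m_2 = -(4.511)/(-25.083) = 0.1798.
Overall magnification: m = m_1 m_2 = -0.6894.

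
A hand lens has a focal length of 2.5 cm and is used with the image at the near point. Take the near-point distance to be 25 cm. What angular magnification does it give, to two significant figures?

M = 1 + D/f = 1 + 25/2.5 = 11.000.

11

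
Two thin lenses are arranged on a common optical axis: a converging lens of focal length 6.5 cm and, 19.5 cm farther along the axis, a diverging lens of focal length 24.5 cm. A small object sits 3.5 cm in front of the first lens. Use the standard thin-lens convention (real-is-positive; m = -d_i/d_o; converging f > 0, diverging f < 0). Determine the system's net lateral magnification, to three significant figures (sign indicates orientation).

Applying the thin-lens equation to the first lens, 1/6.5 = 1/3.5 + 1/d_i1, which gives d_i1 = -7.583 cm.
Its lateral magnification is m_1 = -d_i1/d_o1 = -(-7.583)/3.5 = 2.1667.
With d_i1 < 0 the first image is virtual and lies on the object side; the object distance for lens 2 is d_o2 = 19.5 - (-7.583) = 27.083 cm.
Applying the thin-lens equation again with f_2 = -24.5 cm and d_o2 = 27.083 cm gives d_i2 = -12.863 cm.
m_2 = -(-12.863)/(27.083) = 0.4750.
Overall magnification: m = m_1 m_2 = 1.0291.

1.03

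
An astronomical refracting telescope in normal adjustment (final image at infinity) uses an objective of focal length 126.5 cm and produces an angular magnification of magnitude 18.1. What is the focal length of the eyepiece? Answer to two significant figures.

|M| = f_obj/f_eye, so f_eye = f_obj/|M| = 126.5/18.1 = 6.989 cm.

7.0 cm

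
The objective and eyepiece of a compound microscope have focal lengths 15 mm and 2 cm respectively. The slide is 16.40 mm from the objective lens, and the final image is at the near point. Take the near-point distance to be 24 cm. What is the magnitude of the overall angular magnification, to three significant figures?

139

Convert to cm: f_obj = 15 mm = 1.5 cm; d_o = 16.40 mm = 1.64 cm.
Objective: 1/d_i = 1/f_obj - 1/d_o = 1/1.5 - 1/1.64 = 0.05691 cm^-1, so d_i = 17.571 cm.
m_obj = -d_i/d_o = -17.571/1.64 = -10.714.
Eyepiece angular magnification (image at near point): M_eye = 1 + D/f_e = 1 + 24/2 = 13.000.
Overall M = m_obj x M_eye = (-10.714)(13.000) = -139.29.
|M| = 139.29.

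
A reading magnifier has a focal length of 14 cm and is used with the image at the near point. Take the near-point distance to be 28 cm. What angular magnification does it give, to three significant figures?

M = 1 + D/f = 1 + 28/14 = 3.000.

3.00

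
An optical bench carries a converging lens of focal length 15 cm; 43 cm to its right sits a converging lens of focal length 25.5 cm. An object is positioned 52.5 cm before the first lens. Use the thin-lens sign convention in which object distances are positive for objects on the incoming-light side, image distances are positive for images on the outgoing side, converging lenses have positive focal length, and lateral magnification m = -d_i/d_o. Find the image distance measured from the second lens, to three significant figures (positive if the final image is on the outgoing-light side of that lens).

-160 cm

First lens: d_i1 = 1/(1/15 - 1/52.5) = 21.000 cm.
That image sits 22.000 cm in front of the second lens, so d_o2 = 22.000 cm.
Second lens: d_i2 = 1/(1/25.5 - 1/(22.000)) = -160.286 cm.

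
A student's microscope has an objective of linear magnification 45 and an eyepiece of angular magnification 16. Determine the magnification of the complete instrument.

The overall magnification of a compound microscope is the product of the objective and eyepiece magnifications:
M = M_obj x M_eye = 45 x 16 = 720.

720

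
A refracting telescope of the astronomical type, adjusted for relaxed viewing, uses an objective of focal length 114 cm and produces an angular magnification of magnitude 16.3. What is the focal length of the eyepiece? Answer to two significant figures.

7.0 cm

|M| = f_obj/f_eye, so f_eye = f_obj/|M| = 114/16.3 = 6.994 cm.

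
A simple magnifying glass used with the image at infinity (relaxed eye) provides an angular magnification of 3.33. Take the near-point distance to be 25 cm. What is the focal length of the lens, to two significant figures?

For the image at infinity, M = D/f.
f = D/M = 25/3.33 = 7.508 cm.

7.5 cm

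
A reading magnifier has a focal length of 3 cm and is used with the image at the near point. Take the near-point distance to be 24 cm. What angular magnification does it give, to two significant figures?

9.0

M = 1 + D/f = 1 + 24/3 = 9.000.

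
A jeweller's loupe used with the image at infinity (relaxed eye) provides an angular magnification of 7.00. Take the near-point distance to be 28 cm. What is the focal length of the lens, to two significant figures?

4.0 cm

For the image at infinity, M = D/f.
f = D/M = 28/7.0 = 4.000 cm.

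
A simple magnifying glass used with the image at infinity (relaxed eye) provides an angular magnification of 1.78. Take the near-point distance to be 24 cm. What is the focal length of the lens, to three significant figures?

For the image at infinity, M = D/f.
f = D/M = 24/1.78 = 13.483 cm.

13.5 cm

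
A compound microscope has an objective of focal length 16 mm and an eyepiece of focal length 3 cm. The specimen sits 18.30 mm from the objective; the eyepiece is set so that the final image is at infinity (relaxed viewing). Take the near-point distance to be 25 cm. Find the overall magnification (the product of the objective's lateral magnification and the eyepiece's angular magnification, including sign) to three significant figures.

Convert to cm: f_obj = 16 mm = 1.6 cm; d_o = 18.30 mm = 1.83 cm.
Objective: 1/d_i = 1/f_obj - 1/d_o = 1/1.6 - 1/1.83 = 0.07855 cm^-1, so d_i = 12.730 cm.
m_obj = -d_i/d_o = -12.730/1.83 = -6.957.
Eyepiece angular magnification (image at infinity): M_eye = D/f_e = 25/3 = 8.333.
Overall M = m_obj x M_eye = (-6.957)(8.333) = -57.97.

-58.0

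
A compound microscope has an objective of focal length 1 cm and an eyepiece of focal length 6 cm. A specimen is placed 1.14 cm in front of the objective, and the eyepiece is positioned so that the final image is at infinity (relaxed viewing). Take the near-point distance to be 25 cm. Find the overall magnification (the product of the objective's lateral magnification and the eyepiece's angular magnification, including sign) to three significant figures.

Objective: 1/d_i = 1/f_obj - 1/d_o = 1/1 - 1/1.14 = 0.12281 cm^-1, so d_i = 8.143 cm.
m_obj = -d_i/d_o = -8.143/1.14 = -7.143.
Eyepiece angular magnification (image at infinity): M_eye = D/f_e = 25/6 = 4.167.
Overall M = m_obj x M_eye = (-7.143)(4.167) = -29.76.

-29.8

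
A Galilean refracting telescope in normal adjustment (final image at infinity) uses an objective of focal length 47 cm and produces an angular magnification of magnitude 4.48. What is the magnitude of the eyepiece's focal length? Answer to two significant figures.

10 cm

|M| = f_obj/|f_eye|, so |f_eye| = f_obj/|M| = 47/4.48 = 10.491 cm.
(The eyepiece is diverging, so its signed focal length is -10.491 cm.)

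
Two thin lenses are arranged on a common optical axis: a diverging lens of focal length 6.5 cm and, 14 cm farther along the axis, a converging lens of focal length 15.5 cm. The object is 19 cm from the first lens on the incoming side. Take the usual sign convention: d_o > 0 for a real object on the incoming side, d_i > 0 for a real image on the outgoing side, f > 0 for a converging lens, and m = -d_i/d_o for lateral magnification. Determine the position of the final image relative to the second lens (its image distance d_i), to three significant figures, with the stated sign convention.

Applying the thin-lens equation to the first lens, 1/(-6.5) = 1/19 + 1/d_i1, which gives d_i1 = -4.843 cm.
The intermediate image is virtual, 4.843 cm to the left of lens 1, so d_o2 = L - d_i1 = 14 - (-4.843) = 18.843 cm.
Applying the thin-lens equation again with f_2 = 15.5 cm and d_o2 = 18.843 cm gives d_i2 = 87.364 cm.

87.4 cm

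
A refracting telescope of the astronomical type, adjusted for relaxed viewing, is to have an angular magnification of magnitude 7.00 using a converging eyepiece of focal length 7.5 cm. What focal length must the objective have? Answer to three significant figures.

52.5 cm

|M| = f_obj/|f_eye|, so f_obj = |M| x |f_eye| = 7.0 x 7.5 = 52.500 cm.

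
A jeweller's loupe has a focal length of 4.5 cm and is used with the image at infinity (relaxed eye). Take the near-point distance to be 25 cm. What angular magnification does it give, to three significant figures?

M = D/f = 25/4.5 = 5.556.

5.56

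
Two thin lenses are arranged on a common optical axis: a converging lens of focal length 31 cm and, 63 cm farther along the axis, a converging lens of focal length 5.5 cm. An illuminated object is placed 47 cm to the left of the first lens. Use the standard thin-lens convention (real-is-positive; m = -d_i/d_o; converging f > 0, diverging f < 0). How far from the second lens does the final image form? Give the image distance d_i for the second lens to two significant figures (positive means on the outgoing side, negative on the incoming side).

Lens 1: 1/d_i1 = 1/f_1 - 1/d_o1 = 1/31 - 1/47 = 0.01098 cm^-1, so d_i1 = 91.062 cm.
Since 91.062 cm > 63 cm, the first image lies past the second lens and serves as a virtual object: d_o2 = L - d_i1 = -28.062 cm.
Lens 2: 1/d_i2 = 1/f_2 - 1/d_o2 = 1/5.5 - 1/(-28.062) = 0.21745 cm^-1, so d_i2 = 4.599 cm.

4.6 cm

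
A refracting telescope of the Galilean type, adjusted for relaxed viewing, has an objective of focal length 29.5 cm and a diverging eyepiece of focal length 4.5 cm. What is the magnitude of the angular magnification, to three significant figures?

6.56

|M| = f_obj/|f_eye| = 29.5/4.5 = 6.556.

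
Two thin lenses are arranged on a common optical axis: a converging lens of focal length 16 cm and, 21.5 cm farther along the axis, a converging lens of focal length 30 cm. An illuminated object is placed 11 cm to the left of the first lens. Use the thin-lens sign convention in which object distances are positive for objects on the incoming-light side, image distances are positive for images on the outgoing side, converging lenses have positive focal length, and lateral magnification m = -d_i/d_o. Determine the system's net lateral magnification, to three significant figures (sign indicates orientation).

Applying the thin-lens equation to the first lens, 1/16 = 1/11 + 1/d_i1, which gives d_i1 = -35.200 cm.
Its lateral magnification is m_1 = -d_i1/d_o1 = -(-35.200)/11 = 3.2000.
The intermediate image is virtual, 35.200 cm to the left of lens 1, so d_o2 = L - d_i1 = 21.5 - (-35.200) = 56.700 cm.
Applying the thin-lens equation again with f_2 = 30 cm and d_o2 = 56.700 cm gives d_i2 = 63.708 cm.
m_2 = -(63.708)/(56.700) = -1.1236.
The system's lateral magnification is m_1 m_2 = (3.2000)(-1.1236) = -3.5955.

-3.60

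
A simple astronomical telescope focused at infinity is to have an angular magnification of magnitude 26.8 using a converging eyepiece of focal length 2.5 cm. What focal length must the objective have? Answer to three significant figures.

67.0 cm

|M| = f_obj/|f_eye|, so f_obj = |M| x |f_eye| = 26.8 x 2.5 = 67.000 cm.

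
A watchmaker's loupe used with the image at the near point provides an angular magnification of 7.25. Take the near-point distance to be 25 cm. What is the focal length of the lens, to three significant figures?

For the image at the near point, M = 1 + D/f.
f = D/(M - 1) = 25/(7.25 - 1) = 4.000 cm.

4.00 cm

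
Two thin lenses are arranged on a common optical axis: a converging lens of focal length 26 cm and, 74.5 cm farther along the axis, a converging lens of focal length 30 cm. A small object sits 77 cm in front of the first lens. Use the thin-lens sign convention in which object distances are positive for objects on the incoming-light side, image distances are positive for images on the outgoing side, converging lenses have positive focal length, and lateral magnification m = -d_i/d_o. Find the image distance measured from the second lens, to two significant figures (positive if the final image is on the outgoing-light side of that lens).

200 cm

Applying the thin-lens equation to the first lens, 1/26 = 1/77 + 1/d_i1, which gives d_i1 = 39.255 cm.
The intermediate image is 39.255 cm to the right of lens 1, so d_o2 = L - d_i1 = 74.5 - 39.255 = 35.245 cm.
Applying the thin-lens equation again with f_2 = 30 cm and d_o2 = 35.245 cm gives d_i2 = 201.589 cm.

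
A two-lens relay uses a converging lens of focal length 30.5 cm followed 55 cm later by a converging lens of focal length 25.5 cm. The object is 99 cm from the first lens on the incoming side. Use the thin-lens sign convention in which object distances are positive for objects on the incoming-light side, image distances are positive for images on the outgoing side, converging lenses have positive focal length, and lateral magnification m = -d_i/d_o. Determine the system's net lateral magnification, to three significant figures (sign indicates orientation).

Applying the thin-lens equation to the first lens, 1/30.5 = 1/99 + 1/d_i1, which gives d_i1 = 44.080 cm.
Its lateral magnification is m_1 = -d_i1/d_o1 = -(44.080)/99 = -0.4453.
Object distance for lens 2: d_o2 = 55 - 44.080 = 10.920 cm.
Applying the thin-lens equation again with f_2 = 25.5 cm and d_o2 = 10.920 cm gives d_i2 = -19.098 cm.
m_2 = -(-19.098)/(10.920) = 1.7489.
The system's lateral magnification is m_1 m_2 = (-0.4453)(1.7489) = -0.7787.

-0.779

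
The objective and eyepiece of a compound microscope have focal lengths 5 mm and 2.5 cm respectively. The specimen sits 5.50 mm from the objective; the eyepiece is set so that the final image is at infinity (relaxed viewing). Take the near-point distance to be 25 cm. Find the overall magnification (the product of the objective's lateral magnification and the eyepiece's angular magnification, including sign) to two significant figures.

-100

Convert to cm: f_obj = 5 mm = 0.5 cm; d_o = 5.50 mm = 0.55 cm.
Objective: 1/d_i = 1/f_obj - 1/d_o = 1/0.5 - 1/0.55 = 0.18182 cm^-1, so d_i = 5.500 cm.
m_obj = -d_i/d_o = -5.500/0.55 = -10.000.
Eyepiece angular magnification (image at infinity): M_eye = D/f_e = 25/2.5 = 10.000.
Overall M = m_obj x M_eye = (-10.000)(10.000) = -100.00.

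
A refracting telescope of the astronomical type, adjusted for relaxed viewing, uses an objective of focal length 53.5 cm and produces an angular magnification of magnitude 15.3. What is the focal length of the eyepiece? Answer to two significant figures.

3.5 cm

|M| = f_obj/f_eye, so f_eye = f_obj/|M| = 53.5/15.3 = 3.497 cm.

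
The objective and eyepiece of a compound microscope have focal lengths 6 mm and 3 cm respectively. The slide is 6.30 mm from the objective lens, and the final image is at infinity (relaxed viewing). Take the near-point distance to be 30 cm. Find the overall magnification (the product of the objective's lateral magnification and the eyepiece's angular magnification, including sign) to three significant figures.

Convert to cm: f_obj = 6 mm = 0.6 cm; d_o = 6.30 mm = 0.63 cm.
Objective: 1/d_i = 1/f_obj - 1/d_o = 1/0.6 - 1/0.63 = 0.07937 cm^-1, so d_i = 12.600 cm.
m_obj = -d_i/d_o = -12.600/0.63 = -20.000.
Eyepiece angular magnification (image at infinity): M_eye = D/f_e = 30/3 = 10.000.
Overall M = m_obj x M_eye = (-20.000)(10.000) = -200.00.

-200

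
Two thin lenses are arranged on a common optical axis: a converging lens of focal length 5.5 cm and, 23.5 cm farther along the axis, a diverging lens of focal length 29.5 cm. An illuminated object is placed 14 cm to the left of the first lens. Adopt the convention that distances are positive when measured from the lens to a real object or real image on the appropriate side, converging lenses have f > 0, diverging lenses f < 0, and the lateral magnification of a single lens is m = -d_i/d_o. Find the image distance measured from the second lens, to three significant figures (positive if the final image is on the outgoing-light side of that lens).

First lens: d_i1 = 1/(1/5.5 - 1/14) = 9.059 cm.
The intermediate image is 9.059 cm to the right of lens 1, so d_o2 = L - d_i1 = 23.5 - 9.059 = 14.441 cm.
Second lens: d_i2 = 1/(1/(-29.5) - 1/(14.441)) = -9.695 cm.

-9.70 cm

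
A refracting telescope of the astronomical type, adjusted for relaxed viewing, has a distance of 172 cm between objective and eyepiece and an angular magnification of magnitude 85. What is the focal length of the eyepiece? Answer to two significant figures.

In normal adjustment the tube length equals f_obj + f_eye and |M| = f_obj/f_eye.
So f_obj = 85 f_eye and 85 f_eye + f_eye = 172 cm, giving f_eye = 172/86 = 2.000 cm and f_obj = 170.000 cm.

2.0 cm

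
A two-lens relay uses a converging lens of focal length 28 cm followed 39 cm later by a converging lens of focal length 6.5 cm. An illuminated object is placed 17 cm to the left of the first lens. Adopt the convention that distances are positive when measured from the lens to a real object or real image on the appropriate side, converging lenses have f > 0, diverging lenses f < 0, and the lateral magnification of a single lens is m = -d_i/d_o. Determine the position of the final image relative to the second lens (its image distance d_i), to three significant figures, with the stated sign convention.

First lens: d_i1 = 1/(1/28 - 1/17) = -43.273 cm.
With d_i1 < 0 the first image is virtual and lies on the object side; the object distance for lens 2 is d_o2 = 39 - (-43.273) = 82.273 cm.
Second lens: d_i2 = 1/(1/6.5 - 1/(82.273)) = 7.058 cm.

7.06 cm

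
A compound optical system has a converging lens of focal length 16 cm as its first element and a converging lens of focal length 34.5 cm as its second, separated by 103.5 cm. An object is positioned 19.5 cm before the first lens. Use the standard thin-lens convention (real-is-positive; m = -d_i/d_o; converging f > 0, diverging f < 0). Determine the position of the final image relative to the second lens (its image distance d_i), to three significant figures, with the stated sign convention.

Lens 1: 1/d_i1 = 1/f_1 - 1/d_o1 = 1/16 - 1/19.5 = 0.01122 cm^-1, so d_i1 = 89.143 cm.
That image sits 14.357 cm in front of the second lens, so d_o2 = 14.357 cm.
Lens 2: 1/d_i2 = 1/f_2 - 1/d_o2 = 1/34.5 - 1/(14.357) = -0.04067 cm^-1, so d_i2 = -24.590 cm.

-24.6 cm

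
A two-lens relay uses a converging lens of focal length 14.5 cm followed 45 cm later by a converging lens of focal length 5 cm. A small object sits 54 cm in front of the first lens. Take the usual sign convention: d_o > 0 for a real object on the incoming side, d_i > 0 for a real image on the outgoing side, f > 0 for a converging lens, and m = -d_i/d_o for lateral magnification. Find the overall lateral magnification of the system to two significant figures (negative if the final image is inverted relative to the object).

0.091

Applying the thin-lens equation to the first lens, 1/14.5 = 1/54 + 1/d_i1, which gives d_i1 = 19.823 cm.
Its lateral magnification is m_1 = -d_i1/d_o1 = -(19.823)/54 = -0.3671.
Object distance for lens 2: d_o2 = 45 - 19.823 = 25.177 cm.
Applying the thin-lens equation again with f_2 = 5 cm and d_o2 = 25.177 cm gives d_i2 = 6.239 cm.
m_2 = -(6.239)/(25.177) = -0.2478.
The system's lateral magnification is m_1 m_2 = (-0.3671)(-0.2478) = 0.0910.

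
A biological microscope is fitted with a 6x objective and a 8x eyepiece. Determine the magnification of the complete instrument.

The overall magnification of a compound microscope is the product of the objective and eyepiece magnifications:
M = M_obj x M_eye = 6 x 8 = 48.

48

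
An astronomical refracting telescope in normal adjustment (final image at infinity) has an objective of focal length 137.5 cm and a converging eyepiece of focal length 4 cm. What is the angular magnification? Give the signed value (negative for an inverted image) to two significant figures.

-34

M = -f_obj/f_eye = -137.5/(4) = -34.375.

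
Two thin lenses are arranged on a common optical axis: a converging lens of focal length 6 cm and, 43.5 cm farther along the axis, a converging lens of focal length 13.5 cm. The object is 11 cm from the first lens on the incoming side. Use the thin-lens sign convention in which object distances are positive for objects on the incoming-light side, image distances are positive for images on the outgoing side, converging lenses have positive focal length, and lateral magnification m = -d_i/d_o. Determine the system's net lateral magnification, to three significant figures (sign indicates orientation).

Lens 1: 1/d_i1 = 1/f_1 - 1/d_o1 = 1/6 - 1/11 = 0.07576 cm^-1, so d_i1 = 13.200 cm.
m_1 = -(13.200)/11 = -1.2000.
The intermediate image is 13.200 cm to the right of lens 1, so d_o2 = L - d_i1 = 43.5 - 13.200 = 30.300 cm.
Lens 2: 1/d_i2 = 1/f_2 - 1/d_o2 = 1/13.5 - 1/(30.300) = 0.04107 cm^-1, so d_i2 = 24.348 cm.
m_2 = -(24.348)/(30.300) = -0.8036.
Overall magnification: m = m_1 m_2 = 0.9643.

0.964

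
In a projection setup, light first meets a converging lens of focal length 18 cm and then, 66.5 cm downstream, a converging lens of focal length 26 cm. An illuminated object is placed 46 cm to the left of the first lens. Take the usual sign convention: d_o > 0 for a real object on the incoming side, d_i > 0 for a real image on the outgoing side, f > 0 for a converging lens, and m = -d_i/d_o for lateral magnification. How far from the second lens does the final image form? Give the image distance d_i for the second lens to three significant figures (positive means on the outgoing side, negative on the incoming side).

Lens 1: 1/d_i1 = 1/f_1 - 1/d_o1 = 1/18 - 1/46 = 0.03382 cm^-1, so d_i1 = 29.571 cm.
Object distance for lens 2: d_o2 = 66.5 - 29.571 = 36.929 cm.
Lens 2: 1/d_i2 = 1/f_2 - 1/d_o2 = 1/26 - 1/(36.929) = 0.01138 cm^-1, so d_i2 = 87.856 cm.

87.9 cm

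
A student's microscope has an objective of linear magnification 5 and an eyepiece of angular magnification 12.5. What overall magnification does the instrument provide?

62.5

The overall magnification of a compound microscope is the product of the objective and eyepiece magnifications:
M = M_obj x M_eye = 5 x 12.5 = 62.5.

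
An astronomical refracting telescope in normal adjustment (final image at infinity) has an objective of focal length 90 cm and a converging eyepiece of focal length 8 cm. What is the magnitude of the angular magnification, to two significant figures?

11

|M| = f_obj/|f_eye| = 90/8 = 11.250.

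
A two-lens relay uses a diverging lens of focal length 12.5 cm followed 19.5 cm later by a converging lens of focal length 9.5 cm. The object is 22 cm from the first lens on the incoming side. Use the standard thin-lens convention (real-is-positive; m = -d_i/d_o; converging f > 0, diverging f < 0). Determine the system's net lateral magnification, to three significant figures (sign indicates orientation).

-0.192

Lens 1: 1/d_i1 = 1/f_1 - 1/d_o1 = 1/(-12.5) - 1/22 = -0.12545 cm^-1, so d_i1 = -7.971 cm.
m_1 = -(-7.971)/22 = 0.3623.
The intermediate image is virtual, 7.971 cm to the left of lens 1, so d_o2 = L - d_i1 = 19.5 - (-7.971) = 27.471 cm.
Lens 2: 1/d_i2 = 1/f_2 - 1/d_o2 = 1/9.5 - 1/(27.471) = 0.06886 cm^-1, so d_i2 = 14.522 cm.
m_2 = -(14.522)/(27.471) = -0.5286.
Overall magnification: m = m_1 m_2 = -0.1915.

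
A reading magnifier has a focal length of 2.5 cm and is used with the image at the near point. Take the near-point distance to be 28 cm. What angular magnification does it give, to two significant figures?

12

M = 1 + D/f = 1 + 28/2.5 = 12.200.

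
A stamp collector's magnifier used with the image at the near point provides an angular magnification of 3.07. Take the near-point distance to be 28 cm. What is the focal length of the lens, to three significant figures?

13.5 cm

For the image at the near point, M = 1 + D/f.
f = D/(M - 1) = 28/(3.07 - 1) = 13.527 cm.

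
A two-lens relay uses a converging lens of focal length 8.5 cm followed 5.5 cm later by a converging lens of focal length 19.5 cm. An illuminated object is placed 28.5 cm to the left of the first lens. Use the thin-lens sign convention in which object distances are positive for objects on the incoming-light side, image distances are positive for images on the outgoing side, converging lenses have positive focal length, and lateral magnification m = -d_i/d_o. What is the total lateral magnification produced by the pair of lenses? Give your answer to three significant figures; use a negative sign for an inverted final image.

-0.317

Applying the thin-lens equation to the first lens, 1/8.5 = 1/28.5 + 1/d_i1, which gives d_i1 = 12.113 cm.
Its lateral magnification is m_1 = -d_i1/d_o1 = -(12.113)/28.5 = -0.4250.
This image would form 12.113 cm past lens 1, i.e. 6.613 cm beyond lens 2, so it is a virtual object for lens 2: d_o2 = 5.5 - 12.113 = -6.613 cm.
Applying the thin-lens equation again with f_2 = 19.5 cm and d_o2 = -6.613 cm gives d_i2 = 4.938 cm.
m_2 = -(4.938)/(-6.613) = 0.7468.
Total m = m_1 x m_2 = (-0.4250)(0.7468) = -0.3174.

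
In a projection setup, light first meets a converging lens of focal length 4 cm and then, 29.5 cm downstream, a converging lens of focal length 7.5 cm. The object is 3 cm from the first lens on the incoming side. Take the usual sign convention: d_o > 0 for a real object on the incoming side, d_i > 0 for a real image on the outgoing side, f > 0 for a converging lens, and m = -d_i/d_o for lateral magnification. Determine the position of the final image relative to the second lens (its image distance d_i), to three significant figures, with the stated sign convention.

First lens: d_i1 = 1/(1/4 - 1/3) = -12.000 cm.
With d_i1 < 0 the first image is virtual and lies on the object side; the object distance for lens 2 is d_o2 = 29.5 - (-12.000) = 41.500 cm.
Second lens: d_i2 = 1/(1/7.5 - 1/(41.500)) = 9.154 cm.

9.15 cm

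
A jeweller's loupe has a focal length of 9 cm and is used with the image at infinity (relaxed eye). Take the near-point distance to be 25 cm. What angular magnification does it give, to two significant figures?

2.8

M = D/f = 25/9 = 2.778.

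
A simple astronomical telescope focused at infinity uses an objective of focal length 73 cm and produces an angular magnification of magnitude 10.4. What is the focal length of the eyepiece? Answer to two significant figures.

|M| = f_obj/f_eye, so f_eye = f_obj/|M| = 73/10.4 = 7.019 cm.

7.0 cm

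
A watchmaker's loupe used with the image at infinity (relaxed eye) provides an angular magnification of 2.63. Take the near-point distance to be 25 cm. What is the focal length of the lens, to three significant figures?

For the image at infinity, M = D/f.
f = D/M = 25/2.63 = 9.506 cm.

9.51 cm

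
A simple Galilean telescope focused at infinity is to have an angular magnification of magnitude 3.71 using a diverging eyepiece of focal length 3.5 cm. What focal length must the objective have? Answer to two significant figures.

13 cm

|M| = f_obj/|f_eye|, so f_obj = |M| x |f_eye| = 3.71 x 3.5 = 12.985 cm.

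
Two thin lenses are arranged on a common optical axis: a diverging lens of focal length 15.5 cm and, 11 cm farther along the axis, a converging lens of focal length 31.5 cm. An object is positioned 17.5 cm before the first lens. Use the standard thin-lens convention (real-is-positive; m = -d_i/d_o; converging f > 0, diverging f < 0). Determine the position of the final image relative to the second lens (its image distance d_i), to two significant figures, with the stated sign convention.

-49 cm

Applying the thin-lens equation to the first lens, 1/(-15.5) = 1/17.5 + 1/d_i1, which gives d_i1 = -8.220 cm.
With d_i1 < 0 the first image is virtual and lies on the object side; the object distance for lens 2 is d_o2 = 11 - (-8.220) = 19.220 cm.
Applying the thin-lens equation again with f_2 = 31.5 cm and d_o2 = 19.220 cm gives d_i2 = -49.300 cm.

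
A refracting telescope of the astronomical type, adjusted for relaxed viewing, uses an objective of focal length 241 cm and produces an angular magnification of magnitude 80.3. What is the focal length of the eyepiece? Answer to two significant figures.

3.0 cm

|M| = f_obj/f_eye, so f_eye = f_obj/|M| = 241/80.3 = 3.001 cm.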